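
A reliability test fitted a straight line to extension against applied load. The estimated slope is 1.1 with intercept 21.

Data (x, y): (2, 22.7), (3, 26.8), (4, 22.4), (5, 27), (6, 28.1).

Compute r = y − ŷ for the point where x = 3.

r = 2.5

ŷ = 21 + 1.1·3 = 24.3
r = 26.8 − 24.3 = 2.5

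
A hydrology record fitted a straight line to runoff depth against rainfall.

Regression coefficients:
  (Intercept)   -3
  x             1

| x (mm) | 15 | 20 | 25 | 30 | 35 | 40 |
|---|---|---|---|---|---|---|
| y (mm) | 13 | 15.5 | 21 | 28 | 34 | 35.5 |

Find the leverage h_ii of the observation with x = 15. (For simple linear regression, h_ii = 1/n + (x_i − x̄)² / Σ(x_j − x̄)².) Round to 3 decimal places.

x̄ = (15 + 20 + 25 + 30 + 35 + 40)/6 = 27.5
Σ(x − x̄)² = 156.25 + 56.25 + 6.25 + 6.25 + 56.25 + 156.25 = 437.5
h = 1/6 + (-12.5)²/437.5 = 0.166667 + 0.357143 = 0.524

h = 0.524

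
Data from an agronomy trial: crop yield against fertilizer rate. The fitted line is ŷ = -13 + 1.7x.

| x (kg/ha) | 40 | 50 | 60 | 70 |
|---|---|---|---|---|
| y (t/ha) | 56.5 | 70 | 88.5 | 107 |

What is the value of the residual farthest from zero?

e = -2

x=40: ŷ = -13 + 1.7·40 = 55; e = 56.5 − 55 = 1.5
x=50: ŷ = -13 + 1.7·50 = 72; e = 70 − 72 = -2
x=60: ŷ = -13 + 1.7·60 = 89; e = 88.5 − 89 = -0.5
x=70: ŷ = -13 + 1.7·70 = 106; e = 107 − 106 = 1
Largest |e| is 2 at x = 50, residual -2.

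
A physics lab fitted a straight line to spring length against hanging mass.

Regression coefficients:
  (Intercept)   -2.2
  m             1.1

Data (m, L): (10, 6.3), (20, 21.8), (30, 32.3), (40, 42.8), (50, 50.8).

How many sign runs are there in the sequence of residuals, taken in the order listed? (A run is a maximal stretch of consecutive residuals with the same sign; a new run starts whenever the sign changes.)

3 runs

m=10: L̂ = -2.2 + 1.1·10 = 8.8; e = 6.3 − 8.8 = -2.5
m=20: L̂ = -2.2 + 1.1·20 = 19.8; e = 21.8 − 19.8 = 2
m=30: L̂ = -2.2 + 1.1·30 = 30.8; e = 32.3 − 30.8 = 1.5
m=40: L̂ = -2.2 + 1.1·40 = 41.8; e = 42.8 − 41.8 = 1
m=50: L̂ = -2.2 + 1.1·50 = 52.8; e = 50.8 − 52.8 = -2
Signs: − + + + −
Runs: −×1, +×3, −×1 → 3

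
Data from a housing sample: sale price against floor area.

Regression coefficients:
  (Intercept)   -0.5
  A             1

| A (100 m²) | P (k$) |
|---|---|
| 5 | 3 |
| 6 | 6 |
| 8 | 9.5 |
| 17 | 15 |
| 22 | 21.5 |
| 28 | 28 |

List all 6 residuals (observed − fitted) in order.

A=5: P̂ = -0.5 + 5 = 4.5; r = 3 − 4.5 = -1.5
A=6: P̂ = -0.5 + 6 = 5.5; r = 6 − 5.5 = 0.5
A=8: P̂ = -0.5 + 8 = 7.5; r = 9.5 − 7.5 = 2
A=17: P̂ = -0.5 + 17 = 16.5; r = 15 − 16.5 = -1.5
A=22: P̂ = -0.5 + 22 = 21.5; r = 21.5 − 21.5 = 0
A=28: P̂ = -0.5 + 28 = 27.5; r = 28 − 27.5 = 0.5

-1.5, 0.5, 2, -1.5, 0, 0.5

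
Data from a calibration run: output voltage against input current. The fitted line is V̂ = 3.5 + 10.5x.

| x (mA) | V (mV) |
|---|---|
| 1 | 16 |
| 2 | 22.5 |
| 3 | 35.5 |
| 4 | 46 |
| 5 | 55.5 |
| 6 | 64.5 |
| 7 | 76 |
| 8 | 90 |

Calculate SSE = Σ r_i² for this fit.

x=1: V̂ = 3.5 + 10.5·1 = 14; r = 16 − 14 = 2
x=2: V̂ = 3.5 + 10.5·2 = 24.5; r = 22.5 − 24.5 = -2
x=3: V̂ = 3.5 + 10.5·3 = 35; r = 35.5 − 35 = 0.5
x=4: V̂ = 3.5 + 10.5·4 = 45.5; r = 46 − 45.5 = 0.5
x=5: V̂ = 3.5 + 10.5·5 = 56; r = 55.5 − 56 = -0.5
x=6: V̂ = 3.5 + 10.5·6 = 66.5; r = 64.5 − 66.5 = -2
x=7: V̂ = 3.5 + 10.5·7 = 77; r = 76 − 77 = -1
x=8: V̂ = 3.5 + 10.5·8 = 87.5; r = 90 − 87.5 = 2.5
SSE = 4 + 4 + 0.25 + 0.25 + 0.25 + 4 + 1 + 6.25 = 20

SSE = 20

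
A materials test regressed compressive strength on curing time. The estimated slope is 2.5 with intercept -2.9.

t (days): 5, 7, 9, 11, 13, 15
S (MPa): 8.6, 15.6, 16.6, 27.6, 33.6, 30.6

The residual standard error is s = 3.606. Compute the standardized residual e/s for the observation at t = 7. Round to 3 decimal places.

Ŝ = -2.9 + 2.5·7 = 14.6
e = 15.6 − 14.6 = 1
e/s = 1 / 3.606 = 0.277

0.277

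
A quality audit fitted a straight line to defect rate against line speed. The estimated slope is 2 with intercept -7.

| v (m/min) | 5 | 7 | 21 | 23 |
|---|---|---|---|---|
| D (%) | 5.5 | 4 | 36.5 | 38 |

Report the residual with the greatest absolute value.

v=5: D̂ = -7 + 2·5 = 3; r = 5.5 − 3 = 2.5
v=7: D̂ = -7 + 2·7 = 7; r = 4 − 7 = -3
v=21: D̂ = -7 + 2·21 = 35; r = 36.5 − 35 = 1.5
v=23: D̂ = -7 + 2·23 = 39; r = 38 − 39 = -1
Largest |r| is 3 at v = 7, residual -3.

r = -3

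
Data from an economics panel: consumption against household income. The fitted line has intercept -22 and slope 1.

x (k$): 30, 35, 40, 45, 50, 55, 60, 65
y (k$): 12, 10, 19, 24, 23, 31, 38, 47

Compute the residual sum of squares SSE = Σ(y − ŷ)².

x=30: ŷ = -22 + 30 = 8; r = 12 − 8 = 4
x=35: ŷ = -22 + 35 = 13; r = 10 − 13 = -3
x=40: ŷ = -22 + 40 = 18; r = 19 − 18 = 1
x=45: ŷ = -22 + 45 = 23; r = 24 − 23 = 1
x=50: ŷ = -22 + 50 = 28; r = 23 − 28 = -5
x=55: ŷ = -22 + 55 = 33; r = 31 − 33 = -2
x=60: ŷ = -22 + 60 = 38; r = 38 − 38 = 0
x=65: ŷ = -22 + 65 = 43; r = 47 − 43 = 4
SSE = 16 + 9 + 1 + 1 + 25 + 4 + 0 + 16 = 72

SSE = 72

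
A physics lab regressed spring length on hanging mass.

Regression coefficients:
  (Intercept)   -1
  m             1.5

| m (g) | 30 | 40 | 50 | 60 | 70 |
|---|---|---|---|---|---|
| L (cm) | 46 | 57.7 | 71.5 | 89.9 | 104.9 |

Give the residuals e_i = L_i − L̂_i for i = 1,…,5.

m=30: L̂ = -1 + 1.5·30 = 44; e = 46 − 44 = 2
m=40: L̂ = -1 + 1.5·40 = 59; e = 57.7 − 59 = -1.3
m=50: L̂ = -1 + 1.5·50 = 74; e = 71.5 − 74 = -2.5
m=60: L̂ = -1 + 1.5·60 = 89; e = 89.9 − 89 = 0.9
m=70: L̂ = -1 + 1.5·70 = 104; e = 104.9 − 104 = 0.9

2, -1.3, -2.5, 0.9, 0.9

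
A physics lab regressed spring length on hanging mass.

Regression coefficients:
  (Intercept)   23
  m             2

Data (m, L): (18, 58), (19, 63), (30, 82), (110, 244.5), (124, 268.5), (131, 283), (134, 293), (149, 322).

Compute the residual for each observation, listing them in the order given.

m=18: ŷ = 23 + 2·18 = 59; e = 58 − 59 = -1
m=19: ŷ = 23 + 2·19 = 61; e = 63 − 61 = 2
m=30: ŷ = 23 + 2·30 = 83; e = 82 − 83 = -1
m=110: ŷ = 23 + 2·110 = 243; e = 244.5 − 243 = 1.5
m=124: ŷ = 23 + 2·124 = 271; e = 268.5 − 271 = -2.5
m=131: ŷ = 23 + 2·131 = 285; e = 283 − 285 = -2
m=134: ŷ = 23 + 2·134 = 291; e = 293 − 291 = 2
m=149: ŷ = 23 + 2·149 = 321; e = 322 − 321 = 1

-1, 2, -1, 1.5, -2.5, -2, 2, 1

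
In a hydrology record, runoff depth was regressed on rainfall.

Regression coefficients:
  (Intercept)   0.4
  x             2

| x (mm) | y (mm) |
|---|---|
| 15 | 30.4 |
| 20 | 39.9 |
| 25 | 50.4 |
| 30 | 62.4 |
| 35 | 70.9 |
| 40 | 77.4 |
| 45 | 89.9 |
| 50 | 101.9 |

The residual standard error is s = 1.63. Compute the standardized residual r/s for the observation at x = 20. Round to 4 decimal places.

-0.3067

ŷ = 0.4 + 2·20 = 40.4
r = 39.9 − 40.4 = -0.5
r/s = -0.5 / 1.63 = -0.3067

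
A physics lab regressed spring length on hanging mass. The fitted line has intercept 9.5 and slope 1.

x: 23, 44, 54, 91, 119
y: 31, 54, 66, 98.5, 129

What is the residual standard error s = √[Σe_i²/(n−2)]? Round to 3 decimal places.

x=23: ŷ = 9.5 + 23 = 32.5; e = 31 − 32.5 = -1.5
x=44: ŷ = 9.5 + 44 = 53.5; e = 54 − 53.5 = 0.5
x=54: ŷ = 9.5 + 54 = 63.5; e = 66 − 63.5 = 2.5
x=91: ŷ = 9.5 + 91 = 100.5; e = 98.5 − 100.5 = -2
x=119: ŷ = 9.5 + 119 = 128.5; e = 129 − 128.5 = 0.5
SSE = 2.25 + 0.25 + 6.25 + 4 + 0.25 = 13
s = √(13/3) = √4.33333 ≈ 2.082

s = 2.082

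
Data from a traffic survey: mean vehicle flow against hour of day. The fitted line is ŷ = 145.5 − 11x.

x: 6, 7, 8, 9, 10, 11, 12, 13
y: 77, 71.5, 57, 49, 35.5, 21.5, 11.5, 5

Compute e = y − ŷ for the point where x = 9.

ŷ = 145.5 − 11·9 = 46.5
e = 49 − 46.5 = 2.5

e = 2.5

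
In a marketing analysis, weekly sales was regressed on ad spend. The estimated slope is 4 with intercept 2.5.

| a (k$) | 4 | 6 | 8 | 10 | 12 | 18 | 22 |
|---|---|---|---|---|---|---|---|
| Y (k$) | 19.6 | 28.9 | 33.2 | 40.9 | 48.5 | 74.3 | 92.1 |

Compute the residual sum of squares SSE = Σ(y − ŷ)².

a=4: ŷ = 2.5 + 4·4 = 18.5; r = 19.6 − 18.5 = 1.1
a=6: ŷ = 2.5 + 4·6 = 26.5; r = 28.9 − 26.5 = 2.4
a=8: ŷ = 2.5 + 4·8 = 34.5; r = 33.2 − 34.5 = -1.3
a=10: ŷ = 2.5 + 4·10 = 42.5; r = 40.9 − 42.5 = -1.6
a=12: ŷ = 2.5 + 4·12 = 50.5; r = 48.5 − 50.5 = -2
a=18: ŷ = 2.5 + 4·18 = 74.5; r = 74.3 − 74.5 = -0.2
a=22: ŷ = 2.5 + 4·22 = 90.5; r = 92.1 − 90.5 = 1.6
SSE = 1.21 + 5.76 + 1.69 + 2.56 + 4 + 0.04 + 2.56 = 17.82

SSE = 17.82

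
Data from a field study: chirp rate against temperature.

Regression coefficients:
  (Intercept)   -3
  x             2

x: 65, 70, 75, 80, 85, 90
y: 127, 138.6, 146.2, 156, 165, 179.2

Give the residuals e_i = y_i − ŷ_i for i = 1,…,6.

x=65: ŷ = -3 + 2·65 = 127; e = 127 − 127 = 0
x=70: ŷ = -3 + 2·70 = 137; e = 138.6 − 137 = 1.6
x=75: ŷ = -3 + 2·75 = 147; e = 146.2 − 147 = -0.8
x=80: ŷ = -3 + 2·80 = 157; e = 156 − 157 = -1
x=85: ŷ = -3 + 2·85 = 167; e = 165 − 167 = -2
x=90: ŷ = -3 + 2·90 = 177; e = 179.2 − 177 = 2.2

0, 1.6, -0.8, -1, -2, 2.2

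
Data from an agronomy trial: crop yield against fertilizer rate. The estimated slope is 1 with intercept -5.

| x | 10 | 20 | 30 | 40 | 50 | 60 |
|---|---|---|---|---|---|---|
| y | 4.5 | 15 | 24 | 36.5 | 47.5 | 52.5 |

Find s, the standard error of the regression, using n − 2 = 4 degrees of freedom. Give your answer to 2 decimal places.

s = 2.00

x=10: ŷ = -5 + 10 = 5; e = 4.5 − 5 = -0.5
x=20: ŷ = -5 + 20 = 15; e = 15 − 15 = 0
x=30: ŷ = -5 + 30 = 25; e = 24 − 25 = -1
x=40: ŷ = -5 + 40 = 35; e = 36.5 − 35 = 1.5
x=50: ŷ = -5 + 50 = 45; e = 47.5 − 45 = 2.5
x=60: ŷ = -5 + 60 = 55; e = 52.5 − 55 = -2.5
SSE = 0.25 + 0 + 1 + 2.25 + 6.25 + 6.25 = 16
s = √(16/4) = √4 ≈ 2.00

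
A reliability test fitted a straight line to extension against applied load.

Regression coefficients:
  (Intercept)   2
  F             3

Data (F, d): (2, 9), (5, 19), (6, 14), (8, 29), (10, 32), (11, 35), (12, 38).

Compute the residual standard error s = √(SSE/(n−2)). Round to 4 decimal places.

s = 3.1623

F=2: ŷ = 2 + 3·2 = 8; e = 9 − 8 = 1
F=5: ŷ = 2 + 3·5 = 17; e = 19 − 17 = 2
F=6: ŷ = 2 + 3·6 = 20; e = 14 − 20 = -6
F=8: ŷ = 2 + 3·8 = 26; e = 29 − 26 = 3
F=10: ŷ = 2 + 3·10 = 32; e = 32 − 32 = 0
F=11: ŷ = 2 + 3·11 = 35; e = 35 − 35 = 0
F=12: ŷ = 2 + 3·12 = 38; e = 38 − 38 = 0
SSE = 1 + 4 + 36 + 9 + 0 + 0 + 0 = 50
s = √(50/5) = √10 ≈ 3.1623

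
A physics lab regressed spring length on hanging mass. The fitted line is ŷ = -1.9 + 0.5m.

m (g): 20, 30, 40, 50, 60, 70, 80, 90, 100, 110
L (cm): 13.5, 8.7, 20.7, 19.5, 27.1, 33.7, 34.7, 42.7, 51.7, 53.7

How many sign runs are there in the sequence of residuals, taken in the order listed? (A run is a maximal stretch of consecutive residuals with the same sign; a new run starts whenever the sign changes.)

m=20: ŷ = -1.9 + 0.5·20 = 8.1; r = 13.5 − 8.1 = 5.4
m=30: ŷ = -1.9 + 0.5·30 = 13.1; r = 8.7 − 13.1 = -4.4
m=40: ŷ = -1.9 + 0.5·40 = 18.1; r = 20.7 − 18.1 = 2.6
m=50: ŷ = -1.9 + 0.5·50 = 23.1; r = 19.5 − 23.1 = -3.6
m=60: ŷ = -1.9 + 0.5·60 = 28.1; r = 27.1 − 28.1 = -1
m=70: ŷ = -1.9 + 0.5·70 = 33.1; r = 33.7 − 33.1 = 0.6
m=80: ŷ = -1.9 + 0.5·80 = 38.1; r = 34.7 − 38.1 = -3.4
m=90: ŷ = -1.9 + 0.5·90 = 43.1; r = 42.7 − 43.1 = -0.4
m=100: ŷ = -1.9 + 0.5·100 = 48.1; r = 51.7 − 48.1 = 3.6
m=110: ŷ = -1.9 + 0.5·110 = 53.1; r = 53.7 − 53.1 = 0.6
Signs: + − + − − + − − + +
Runs: +×1, −×1, +×1, −×2, +×1, −×2, +×2 → 7

7 runs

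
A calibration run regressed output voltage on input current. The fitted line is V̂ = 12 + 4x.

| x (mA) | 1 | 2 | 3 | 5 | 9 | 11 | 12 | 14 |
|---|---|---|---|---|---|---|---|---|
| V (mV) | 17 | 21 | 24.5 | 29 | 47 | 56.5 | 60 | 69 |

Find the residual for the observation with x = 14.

V̂ = 12 + 4·14 = 68
r = 69 − 68 = 1

r = 1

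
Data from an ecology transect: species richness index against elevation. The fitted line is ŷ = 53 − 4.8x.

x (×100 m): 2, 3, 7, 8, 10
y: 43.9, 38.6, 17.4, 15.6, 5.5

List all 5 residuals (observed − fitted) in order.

x=2: ŷ = 53 − 4.8·2 = 43.4; r = 43.9 − 43.4 = 0.5
x=3: ŷ = 53 − 4.8·3 = 38.6; r = 38.6 − 38.6 = 0
x=7: ŷ = 53 − 4.8·7 = 19.4; r = 17.4 − 19.4 = -2
x=8: ŷ = 53 − 4.8·8 = 14.6; r = 15.6 − 14.6 = 1
x=10: ŷ = 53 − 4.8·10 = 5; r = 5.5 − 5 = 0.5

0.5, 0, -2, 1, 0.5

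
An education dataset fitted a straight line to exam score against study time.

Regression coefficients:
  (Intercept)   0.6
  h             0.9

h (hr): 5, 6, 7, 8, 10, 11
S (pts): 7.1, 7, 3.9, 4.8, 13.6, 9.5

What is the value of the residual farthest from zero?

e = 4

h=5: ŷ = 0.6 + 0.9·5 = 5.1; e = 7.1 − 5.1 = 2
h=6: ŷ = 0.6 + 0.9·6 = 6; e = 7 − 6 = 1
h=7: ŷ = 0.6 + 0.9·7 = 6.9; e = 3.9 − 6.9 = -3
h=8: ŷ = 0.6 + 0.9·8 = 7.8; e = 4.8 − 7.8 = -3
h=10: ŷ = 0.6 + 0.9·10 = 9.6; e = 13.6 − 9.6 = 4
h=11: ŷ = 0.6 + 0.9·11 = 10.5; e = 9.5 − 10.5 = -1
Largest |e| is 4 at h = 10, residual 4.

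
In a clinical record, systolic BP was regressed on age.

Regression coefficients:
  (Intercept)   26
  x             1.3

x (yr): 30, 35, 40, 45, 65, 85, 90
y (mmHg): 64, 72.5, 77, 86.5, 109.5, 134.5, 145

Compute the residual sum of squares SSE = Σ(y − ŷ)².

x=30: ŷ = 26 + 1.3·30 = 65; e = 64 − 65 = -1
x=35: ŷ = 26 + 1.3·35 = 71.5; e = 72.5 − 71.5 = 1
x=40: ŷ = 26 + 1.3·40 = 78; e = 77 − 78 = -1
x=45: ŷ = 26 + 1.3·45 = 84.5; e = 86.5 − 84.5 = 2
x=65: ŷ = 26 + 1.3·65 = 110.5; e = 109.5 − 110.5 = -1
x=85: ŷ = 26 + 1.3·85 = 136.5; e = 134.5 − 136.5 = -2
x=90: ŷ = 26 + 1.3·90 = 143; e = 145 − 143 = 2
SSE = 1 + 1 + 1 + 4 + 1 + 4 + 4 = 16

SSE = 16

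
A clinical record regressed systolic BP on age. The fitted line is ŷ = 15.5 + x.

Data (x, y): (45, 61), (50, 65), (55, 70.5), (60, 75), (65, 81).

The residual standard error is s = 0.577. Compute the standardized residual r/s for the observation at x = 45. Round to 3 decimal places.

ŷ = 15.5 + 45 = 60.5
r = 61 − 60.5 = 0.5
r/s = 0.5 / 0.577 = 0.867

0.867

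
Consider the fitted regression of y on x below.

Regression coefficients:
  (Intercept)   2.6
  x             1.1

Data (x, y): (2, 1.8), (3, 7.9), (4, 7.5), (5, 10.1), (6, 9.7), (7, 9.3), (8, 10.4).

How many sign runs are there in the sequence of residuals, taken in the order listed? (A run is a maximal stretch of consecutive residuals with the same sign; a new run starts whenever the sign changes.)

x=2: ŷ = 2.6 + 1.1·2 = 4.8; e = 1.8 − 4.8 = -3
x=3: ŷ = 2.6 + 1.1·3 = 5.9; e = 7.9 − 5.9 = 2
x=4: ŷ = 2.6 + 1.1·4 = 7; e = 7.5 − 7 = 0.5
x=5: ŷ = 2.6 + 1.1·5 = 8.1; e = 10.1 − 8.1 = 2
x=6: ŷ = 2.6 + 1.1·6 = 9.2; e = 9.7 − 9.2 = 0.5
x=7: ŷ = 2.6 + 1.1·7 = 10.3; e = 9.3 − 10.3 = -1
x=8: ŷ = 2.6 + 1.1·8 = 11.4; e = 10.4 − 11.4 = -1
Signs: − + + + + − −
Runs: −×1, +×4, −×2 → 3

3 runs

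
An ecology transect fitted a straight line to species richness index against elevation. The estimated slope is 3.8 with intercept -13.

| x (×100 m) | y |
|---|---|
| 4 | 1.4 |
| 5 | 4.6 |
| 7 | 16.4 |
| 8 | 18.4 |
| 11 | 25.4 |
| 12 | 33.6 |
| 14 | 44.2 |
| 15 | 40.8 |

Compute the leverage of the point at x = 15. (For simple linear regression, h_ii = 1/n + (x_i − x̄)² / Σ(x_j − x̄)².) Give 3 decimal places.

x̄ = (4 + 5 + 7 + 8 + 11 + 12 + 14 + 15)/8 = 9.5
Σ(x − x̄)² = 30.25 + 20.25 + 6.25 + 2.25 + 2.25 + 6.25 + 20.25 + 30.25 = 118
h = 1/8 + (5.5)²/118 = 0.125 + 0.256356 = 0.381

h = 0.381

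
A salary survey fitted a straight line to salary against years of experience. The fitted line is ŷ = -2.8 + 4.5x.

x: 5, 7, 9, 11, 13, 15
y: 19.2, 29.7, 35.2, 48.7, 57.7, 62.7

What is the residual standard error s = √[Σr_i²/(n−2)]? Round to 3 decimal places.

s = 2.208

x=5: ŷ = -2.8 + 4.5·5 = 19.7; r = 19.2 − 19.7 = -0.5
x=7: ŷ = -2.8 + 4.5·7 = 28.7; r = 29.7 − 28.7 = 1
x=9: ŷ = -2.8 + 4.5·9 = 37.7; r = 35.2 − 37.7 = -2.5
x=11: ŷ = -2.8 + 4.5·11 = 46.7; r = 48.7 − 46.7 = 2
x=13: ŷ = -2.8 + 4.5·13 = 55.7; r = 57.7 − 55.7 = 2
x=15: ŷ = -2.8 + 4.5·15 = 64.7; r = 62.7 − 64.7 = -2
SSE = 0.25 + 1 + 6.25 + 4 + 4 + 4 = 19.5
s = √(19.5/4) = √4.875 ≈ 2.208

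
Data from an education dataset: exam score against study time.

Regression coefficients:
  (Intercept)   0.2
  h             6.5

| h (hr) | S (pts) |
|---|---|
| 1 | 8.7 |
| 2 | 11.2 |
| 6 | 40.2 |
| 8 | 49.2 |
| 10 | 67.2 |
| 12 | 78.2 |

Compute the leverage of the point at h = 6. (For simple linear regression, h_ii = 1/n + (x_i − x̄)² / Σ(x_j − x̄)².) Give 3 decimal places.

h̄ = (1 + 2 + 6 + 8 + 10 + 12)/6 = 6.5
Σ(h − h̄)² = 30.25 + 20.25 + 0.25 + 2.25 + 12.25 + 30.25 = 95.5
h = 1/6 + (-0.5)²/95.5 = 0.166667 + 0.0026178 = 0.169

h = 0.169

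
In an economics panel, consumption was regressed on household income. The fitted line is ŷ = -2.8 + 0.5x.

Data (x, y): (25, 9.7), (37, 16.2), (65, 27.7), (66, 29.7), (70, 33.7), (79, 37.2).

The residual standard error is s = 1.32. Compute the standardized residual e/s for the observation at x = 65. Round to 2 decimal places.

-1.52

ŷ = -2.8 + 0.5·65 = 29.7
e = 27.7 − 29.7 = -2
e/s = -2 / 1.32 = -1.52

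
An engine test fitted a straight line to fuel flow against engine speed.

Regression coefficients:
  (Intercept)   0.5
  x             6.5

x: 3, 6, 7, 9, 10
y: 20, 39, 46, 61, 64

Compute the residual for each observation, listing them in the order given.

x=3: ŷ = 0.5 + 6.5·3 = 20; e = 20 − 20 = 0
x=6: ŷ = 0.5 + 6.5·6 = 39.5; e = 39 − 39.5 = -0.5
x=7: ŷ = 0.5 + 6.5·7 = 46; e = 46 − 46 = 0
x=9: ŷ = 0.5 + 6.5·9 = 59; e = 61 − 59 = 2
x=10: ŷ = 0.5 + 6.5·10 = 65.5; e = 64 − 65.5 = -1.5

0, -0.5, 0, 2, -1.5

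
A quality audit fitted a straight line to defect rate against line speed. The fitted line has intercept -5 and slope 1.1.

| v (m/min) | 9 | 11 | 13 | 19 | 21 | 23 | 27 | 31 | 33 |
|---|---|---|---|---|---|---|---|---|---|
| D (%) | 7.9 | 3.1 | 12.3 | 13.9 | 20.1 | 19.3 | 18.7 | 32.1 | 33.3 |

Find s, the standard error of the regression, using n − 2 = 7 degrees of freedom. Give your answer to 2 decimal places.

s = 3.63

v=9: D̂ = -5 + 1.1·9 = 4.9; r = 7.9 − 4.9 = 3
v=11: D̂ = -5 + 1.1·11 = 7.1; r = 3.1 − 7.1 = -4
v=13: D̂ = -5 + 1.1·13 = 9.3; r = 12.3 − 9.3 = 3
v=19: D̂ = -5 + 1.1·19 = 15.9; r = 13.9 − 15.9 = -2
v=21: D̂ = -5 + 1.1·21 = 18.1; r = 20.1 − 18.1 = 2
v=23: D̂ = -5 + 1.1·23 = 20.3; r = 19.3 − 20.3 = -1
v=27: D̂ = -5 + 1.1·27 = 24.7; r = 18.7 − 24.7 = -6
v=31: D̂ = -5 + 1.1·31 = 29.1; r = 32.1 − 29.1 = 3
v=33: D̂ = -5 + 1.1·33 = 31.3; r = 33.3 − 31.3 = 2
SSE = 9 + 16 + 9 + 4 + 4 + 1 + 36 + 9 + 4 = 92
s = √(92/7) = √13.1429 ≈ 3.63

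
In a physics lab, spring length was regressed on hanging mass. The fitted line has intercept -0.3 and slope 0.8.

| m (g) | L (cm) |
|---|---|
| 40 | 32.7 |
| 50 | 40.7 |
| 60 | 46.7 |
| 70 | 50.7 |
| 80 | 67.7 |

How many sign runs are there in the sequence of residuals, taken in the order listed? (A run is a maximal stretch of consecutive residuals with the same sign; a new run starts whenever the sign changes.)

3 runs

m=40: ŷ = -0.3 + 0.8·40 = 31.7; r = 32.7 − 31.7 = 1
m=50: ŷ = -0.3 + 0.8·50 = 39.7; r = 40.7 − 39.7 = 1
m=60: ŷ = -0.3 + 0.8·60 = 47.7; r = 46.7 − 47.7 = -1
m=70: ŷ = -0.3 + 0.8·70 = 55.7; r = 50.7 − 55.7 = -5
m=80: ŷ = -0.3 + 0.8·80 = 63.7; r = 67.7 − 63.7 = 4
Signs: + + − − +
Runs: +×2, −×2, +×1 → 3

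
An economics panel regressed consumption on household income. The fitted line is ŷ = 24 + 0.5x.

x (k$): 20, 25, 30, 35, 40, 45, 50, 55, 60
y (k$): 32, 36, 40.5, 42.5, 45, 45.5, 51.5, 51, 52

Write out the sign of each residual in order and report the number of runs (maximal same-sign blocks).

5 runs

x=20: ŷ = 24 + 0.5·20 = 34; r = 32 − 34 = -2
x=25: ŷ = 24 + 0.5·25 = 36.5; r = 36 − 36.5 = -0.5
x=30: ŷ = 24 + 0.5·30 = 39; r = 40.5 − 39 = 1.5
x=35: ŷ = 24 + 0.5·35 = 41.5; r = 42.5 − 41.5 = 1
x=40: ŷ = 24 + 0.5·40 = 44; r = 45 − 44 = 1
x=45: ŷ = 24 + 0.5·45 = 46.5; r = 45.5 − 46.5 = -1
x=50: ŷ = 24 + 0.5·50 = 49; r = 51.5 − 49 = 2.5
x=55: ŷ = 24 + 0.5·55 = 51.5; r = 51 − 51.5 = -0.5
x=60: ŷ = 24 + 0.5·60 = 54; r = 52 − 54 = -2
Signs: − − + + + − + − −
Runs: −×2, +×3, −×1, +×1, −×2 → 5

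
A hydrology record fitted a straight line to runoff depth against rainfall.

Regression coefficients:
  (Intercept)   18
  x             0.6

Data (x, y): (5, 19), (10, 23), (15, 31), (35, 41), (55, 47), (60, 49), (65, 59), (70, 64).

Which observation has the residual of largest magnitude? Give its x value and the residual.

x = 60, e = -5

x=5: ŷ = 18 + 0.6·5 = 21; e = 19 − 21 = -2
x=10: ŷ = 18 + 0.6·10 = 24; e = 23 − 24 = -1
x=15: ŷ = 18 + 0.6·15 = 27; e = 31 − 27 = 4
x=35: ŷ = 18 + 0.6·35 = 39; e = 41 − 39 = 2
x=55: ŷ = 18 + 0.6·55 = 51; e = 47 − 51 = -4
x=60: ŷ = 18 + 0.6·60 = 54; e = 49 − 54 = -5
x=65: ŷ = 18 + 0.6·65 = 57; e = 59 − 57 = 2
x=70: ŷ = 18 + 0.6·70 = 60; e = 64 − 60 = 4
Largest |e| is 5 at x = 60, residual -5.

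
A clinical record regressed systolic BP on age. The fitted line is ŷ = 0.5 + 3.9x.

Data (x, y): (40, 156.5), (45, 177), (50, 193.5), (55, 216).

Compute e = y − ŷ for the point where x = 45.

e = 1

ŷ = 0.5 + 3.9·45 = 176
e = 177 − 176 = 1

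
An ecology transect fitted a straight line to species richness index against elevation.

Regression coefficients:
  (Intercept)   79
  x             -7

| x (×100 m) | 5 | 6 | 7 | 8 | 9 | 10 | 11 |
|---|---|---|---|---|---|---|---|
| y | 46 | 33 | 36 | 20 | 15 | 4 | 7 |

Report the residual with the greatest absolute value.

x=5: ŷ = 79 − 7·5 = 44; e = 46 − 44 = 2
x=6: ŷ = 79 − 7·6 = 37; e = 33 − 37 = -4
x=7: ŷ = 79 − 7·7 = 30; e = 36 − 30 = 6
x=8: ŷ = 79 − 7·8 = 23; e = 20 − 23 = -3
x=9: ŷ = 79 − 7·9 = 16; e = 15 − 16 = -1
x=10: ŷ = 79 − 7·10 = 9; e = 4 − 9 = -5
x=11: ŷ = 79 − 7·11 = 2; e = 7 − 2 = 5
Largest |e| is 6 at x = 7, residual 6.

e = 6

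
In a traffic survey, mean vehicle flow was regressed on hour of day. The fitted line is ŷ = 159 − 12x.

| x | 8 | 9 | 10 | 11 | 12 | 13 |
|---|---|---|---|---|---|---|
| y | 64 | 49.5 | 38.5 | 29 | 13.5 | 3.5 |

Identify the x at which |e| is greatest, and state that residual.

x=8: ŷ = 159 − 12·8 = 63; e = 64 − 63 = 1
x=9: ŷ = 159 − 12·9 = 51; e = 49.5 − 51 = -1.5
x=10: ŷ = 159 − 12·10 = 39; e = 38.5 − 39 = -0.5
x=11: ŷ = 159 − 12·11 = 27; e = 29 − 27 = 2
x=12: ŷ = 159 − 12·12 = 15; e = 13.5 − 15 = -1.5
x=13: ŷ = 159 − 12·13 = 3; e = 3.5 − 3 = 0.5
Largest |e| is 2 at x = 11, residual 2.

x = 11, e = 2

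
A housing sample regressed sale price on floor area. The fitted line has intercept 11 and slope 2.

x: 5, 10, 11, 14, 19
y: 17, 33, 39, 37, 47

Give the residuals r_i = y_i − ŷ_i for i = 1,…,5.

-4, 2, 6, -2, -2

x=5: ŷ = 11 + 2·5 = 21; r = 17 − 21 = -4
x=10: ŷ = 11 + 2·10 = 31; r = 33 − 31 = 2
x=11: ŷ = 11 + 2·11 = 33; r = 39 − 33 = 6
x=14: ŷ = 11 + 2·14 = 39; r = 37 − 39 = -2
x=19: ŷ = 11 + 2·19 = 49; r = 47 − 49 = -2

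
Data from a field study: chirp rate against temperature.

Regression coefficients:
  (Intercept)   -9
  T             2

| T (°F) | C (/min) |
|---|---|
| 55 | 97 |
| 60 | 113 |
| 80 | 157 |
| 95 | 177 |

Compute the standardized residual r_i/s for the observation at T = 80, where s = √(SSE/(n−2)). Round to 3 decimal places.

T=55: Ĉ = -9 + 2·55 = 101; r = 97 − 101 = -4
T=60: Ĉ = -9 + 2·60 = 111; r = 113 − 111 = 2
T=80: Ĉ = -9 + 2·80 = 151; r = 157 − 151 = 6
T=95: Ĉ = -9 + 2·95 = 181; r = 177 − 181 = -4
SSE = 16 + 4 + 36 + 16 = 72
s = √(72/2) = 6
r/s = 6 / 6 = 1.000

1.000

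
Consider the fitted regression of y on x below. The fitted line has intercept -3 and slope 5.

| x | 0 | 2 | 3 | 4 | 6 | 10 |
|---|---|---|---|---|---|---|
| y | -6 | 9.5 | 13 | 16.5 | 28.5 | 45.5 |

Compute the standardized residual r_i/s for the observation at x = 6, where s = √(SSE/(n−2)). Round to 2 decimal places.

x=0: ŷ = -3 + 5·0 = -3; r = -6 − (-3) = -3
x=2: ŷ = -3 + 5·2 = 7; r = 9.5 − 7 = 2.5
x=3: ŷ = -3 + 5·3 = 12; r = 13 − 12 = 1
x=4: ŷ = -3 + 5·4 = 17; r = 16.5 − 17 = -0.5
x=6: ŷ = -3 + 5·6 = 27; r = 28.5 − 27 = 1.5
x=10: ŷ = -3 + 5·10 = 47; r = 45.5 − 47 = -1.5
SSE = 9 + 6.25 + 1 + 0.25 + 2.25 + 2.25 = 21
s = √(21/4) = 2.29129
r/s = 1.5 / 2.29129 = 0.65

0.65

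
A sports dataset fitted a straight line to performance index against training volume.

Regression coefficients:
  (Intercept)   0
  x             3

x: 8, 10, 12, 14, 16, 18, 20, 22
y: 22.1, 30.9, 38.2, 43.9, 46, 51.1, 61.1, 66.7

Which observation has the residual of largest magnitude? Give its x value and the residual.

x = 18, r = -2.9

x=8: ŷ = 3·8 = 24; r = 22.1 − 24 = -1.9
x=10: ŷ = 3·10 = 30; r = 30.9 − 30 = 0.9
x=12: ŷ = 3·12 = 36; r = 38.2 − 36 = 2.2
x=14: ŷ = 3·14 = 42; r = 43.9 − 42 = 1.9
x=16: ŷ = 3·16 = 48; r = 46 − 48 = -2
x=18: ŷ = 3·18 = 54; r = 51.1 − 54 = -2.9
x=20: ŷ = 3·20 = 60; r = 61.1 − 60 = 1.1
x=22: ŷ = 3·22 = 66; r = 66.7 − 66 = 0.7
Largest |r| is 2.9 at x = 18, residual -2.9.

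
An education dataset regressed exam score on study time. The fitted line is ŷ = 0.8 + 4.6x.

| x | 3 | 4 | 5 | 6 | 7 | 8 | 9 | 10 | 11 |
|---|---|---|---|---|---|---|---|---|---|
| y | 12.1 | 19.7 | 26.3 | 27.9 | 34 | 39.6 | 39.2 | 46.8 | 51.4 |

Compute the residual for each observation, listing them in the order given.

-2.5, 0.5, 2.5, -0.5, 1, 2, -3, 0, 0

x=3: ŷ = 0.8 + 4.6·3 = 14.6; e = 12.1 − 14.6 = -2.5
x=4: ŷ = 0.8 + 4.6·4 = 19.2; e = 19.7 − 19.2 = 0.5
x=5: ŷ = 0.8 + 4.6·5 = 23.8; e = 26.3 − 23.8 = 2.5
x=6: ŷ = 0.8 + 4.6·6 = 28.4; e = 27.9 − 28.4 = -0.5
x=7: ŷ = 0.8 + 4.6·7 = 33; e = 34 − 33 = 1
x=8: ŷ = 0.8 + 4.6·8 = 37.6; e = 39.6 − 37.6 = 2
x=9: ŷ = 0.8 + 4.6·9 = 42.2; e = 39.2 − 42.2 = -3
x=10: ŷ = 0.8 + 4.6·10 = 46.8; e = 46.8 − 46.8 = 0
x=11: ŷ = 0.8 + 4.6·11 = 51.4; e = 51.4 − 51.4 = 0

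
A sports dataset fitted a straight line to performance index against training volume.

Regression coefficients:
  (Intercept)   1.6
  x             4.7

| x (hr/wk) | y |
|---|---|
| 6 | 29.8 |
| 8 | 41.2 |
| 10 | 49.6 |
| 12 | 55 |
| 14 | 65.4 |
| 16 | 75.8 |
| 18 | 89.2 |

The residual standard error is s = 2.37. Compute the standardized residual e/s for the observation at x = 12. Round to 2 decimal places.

ŷ = 1.6 + 4.7·12 = 58
e = 55 − 58 = -3
e/s = -3 / 2.37 = -1.27

-1.27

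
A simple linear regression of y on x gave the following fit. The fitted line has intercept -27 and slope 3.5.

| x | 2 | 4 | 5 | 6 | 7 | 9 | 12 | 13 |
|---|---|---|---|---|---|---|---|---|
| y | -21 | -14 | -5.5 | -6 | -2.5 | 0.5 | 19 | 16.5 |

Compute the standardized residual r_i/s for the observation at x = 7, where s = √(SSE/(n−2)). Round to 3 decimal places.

x=2: ŷ = -27 + 3.5·2 = -20; r = -21 − (-20) = -1
x=4: ŷ = -27 + 3.5·4 = -13; r = -14 − (-13) = -1
x=5: ŷ = -27 + 3.5·5 = -9.5; r = -5.5 − (-9.5) = 4
x=6: ŷ = -27 + 3.5·6 = -6; r = -6 − (-6) = 0
x=7: ŷ = -27 + 3.5·7 = -2.5; r = -2.5 − (-2.5) = 0
x=9: ŷ = -27 + 3.5·9 = 4.5; r = 0.5 − 4.5 = -4
x=12: ŷ = -27 + 3.5·12 = 15; r = 19 − 15 = 4
x=13: ŷ = -27 + 3.5·13 = 18.5; r = 16.5 − 18.5 = -2
SSE = 1 + 1 + 16 + 0 + 0 + 16 + 16 + 4 = 54
s = √(54/6) = 3
r/s = 0 / 3 = 0.000

0.000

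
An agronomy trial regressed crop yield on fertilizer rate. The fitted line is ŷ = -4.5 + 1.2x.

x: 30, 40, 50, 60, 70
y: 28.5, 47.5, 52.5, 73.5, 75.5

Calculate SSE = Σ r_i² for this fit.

x=30: ŷ = -4.5 + 1.2·30 = 31.5; r = 28.5 − 31.5 = -3
x=40: ŷ = -4.5 + 1.2·40 = 43.5; r = 47.5 − 43.5 = 4
x=50: ŷ = -4.5 + 1.2·50 = 55.5; r = 52.5 − 55.5 = -3
x=60: ŷ = -4.5 + 1.2·60 = 67.5; r = 73.5 − 67.5 = 6
x=70: ŷ = -4.5 + 1.2·70 = 79.5; r = 75.5 − 79.5 = -4
SSE = 9 + 16 + 9 + 36 + 16 = 86

SSE = 86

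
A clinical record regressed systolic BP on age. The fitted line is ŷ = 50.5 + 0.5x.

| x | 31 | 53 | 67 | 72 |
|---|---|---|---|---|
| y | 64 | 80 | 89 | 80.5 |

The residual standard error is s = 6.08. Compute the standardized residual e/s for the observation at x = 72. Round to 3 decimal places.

ŷ = 50.5 + 0.5·72 = 86.5
e = 80.5 − 86.5 = -6
e/s = -6 / 6.08 = -0.987

-0.987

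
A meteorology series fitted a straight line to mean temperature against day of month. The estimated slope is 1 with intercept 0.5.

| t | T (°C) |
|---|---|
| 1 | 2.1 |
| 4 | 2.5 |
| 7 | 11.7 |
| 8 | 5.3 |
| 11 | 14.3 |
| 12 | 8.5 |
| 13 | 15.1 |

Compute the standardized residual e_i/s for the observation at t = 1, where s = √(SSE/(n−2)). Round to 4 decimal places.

t=1: T̂ = 0.5 + 1 = 1.5; e = 2.1 − 1.5 = 0.6
t=4: T̂ = 0.5 + 4 = 4.5; e = 2.5 − 4.5 = -2
t=7: T̂ = 0.5 + 7 = 7.5; e = 11.7 − 7.5 = 4.2
t=8: T̂ = 0.5 + 8 = 8.5; e = 5.3 − 8.5 = -3.2
t=11: T̂ = 0.5 + 11 = 11.5; e = 14.3 − 11.5 = 2.8
t=12: T̂ = 0.5 + 12 = 12.5; e = 8.5 − 12.5 = -4
t=13: T̂ = 0.5 + 13 = 13.5; e = 15.1 − 13.5 = 1.6
SSE = 0.36 + 4 + 17.64 + 10.24 + 7.84 + 16 + 2.56 = 58.64
s = √(58.64/5) = 3.42462
e/s = 0.6 / 3.42462 = 0.1752

0.1752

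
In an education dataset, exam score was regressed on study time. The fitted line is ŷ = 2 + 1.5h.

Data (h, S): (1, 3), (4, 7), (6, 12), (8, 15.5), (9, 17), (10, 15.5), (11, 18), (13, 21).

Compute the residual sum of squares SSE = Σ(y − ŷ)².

h=1: ŷ = 2 + 1.5·1 = 3.5; e = 3 − 3.5 = -0.5
h=4: ŷ = 2 + 1.5·4 = 8; e = 7 − 8 = -1
h=6: ŷ = 2 + 1.5·6 = 11; e = 12 − 11 = 1
h=8: ŷ = 2 + 1.5·8 = 14; e = 15.5 − 14 = 1.5
h=9: ŷ = 2 + 1.5·9 = 15.5; e = 17 − 15.5 = 1.5
h=10: ŷ = 2 + 1.5·10 = 17; e = 15.5 − 17 = -1.5
h=11: ŷ = 2 + 1.5·11 = 18.5; e = 18 − 18.5 = -0.5
h=13: ŷ = 2 + 1.5·13 = 21.5; e = 21 − 21.5 = -0.5
SSE = 0.25 + 1 + 1 + 2.25 + 2.25 + 2.25 + 0.25 + 0.25 = 9.5

SSE = 9.5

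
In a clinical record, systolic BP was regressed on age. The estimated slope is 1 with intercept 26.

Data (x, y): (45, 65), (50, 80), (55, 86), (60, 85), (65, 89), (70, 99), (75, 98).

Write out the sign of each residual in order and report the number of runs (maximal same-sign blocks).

x=45: ŷ = 26 + 45 = 71; r = 65 − 71 = -6
x=50: ŷ = 26 + 50 = 76; r = 80 − 76 = 4
x=55: ŷ = 26 + 55 = 81; r = 86 − 81 = 5
x=60: ŷ = 26 + 60 = 86; r = 85 − 86 = -1
x=65: ŷ = 26 + 65 = 91; r = 89 − 91 = -2
x=70: ŷ = 26 + 70 = 96; r = 99 − 96 = 3
x=75: ŷ = 26 + 75 = 101; r = 98 − 101 = -3
Signs: − + + − − + −
Runs: −×1, +×2, −×2, +×1, −×1 → 5

5 runs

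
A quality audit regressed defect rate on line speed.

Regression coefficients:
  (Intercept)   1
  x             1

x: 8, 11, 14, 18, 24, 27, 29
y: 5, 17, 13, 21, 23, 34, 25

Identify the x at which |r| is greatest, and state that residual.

x = 27, r = 6

x=8: ŷ = 1 + 8 = 9; r = 5 − 9 = -4
x=11: ŷ = 1 + 11 = 12; r = 17 − 12 = 5
x=14: ŷ = 1 + 14 = 15; r = 13 − 15 = -2
x=18: ŷ = 1 + 18 = 19; r = 21 − 19 = 2
x=24: ŷ = 1 + 24 = 25; r = 23 − 25 = -2
x=27: ŷ = 1 + 27 = 28; r = 34 − 28 = 6
x=29: ŷ = 1 + 29 = 30; r = 25 − 30 = -5
Largest |r| is 6 at x = 27, residual 6.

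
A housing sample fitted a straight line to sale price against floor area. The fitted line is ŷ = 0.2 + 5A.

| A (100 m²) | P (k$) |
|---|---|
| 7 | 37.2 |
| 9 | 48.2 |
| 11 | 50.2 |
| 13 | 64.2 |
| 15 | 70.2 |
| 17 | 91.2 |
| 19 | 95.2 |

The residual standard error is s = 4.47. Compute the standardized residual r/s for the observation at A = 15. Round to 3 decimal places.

-1.119

ŷ = 0.2 + 5·15 = 75.2
r = 70.2 − 75.2 = -5
r/s = -5 / 4.47 = -1.119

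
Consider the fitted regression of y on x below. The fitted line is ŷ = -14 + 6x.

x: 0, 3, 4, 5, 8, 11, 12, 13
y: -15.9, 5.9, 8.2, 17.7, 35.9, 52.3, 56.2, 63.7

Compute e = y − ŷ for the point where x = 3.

ŷ = -14 + 6·3 = 4
e = 5.9 − 4 = 1.9

e = 1.9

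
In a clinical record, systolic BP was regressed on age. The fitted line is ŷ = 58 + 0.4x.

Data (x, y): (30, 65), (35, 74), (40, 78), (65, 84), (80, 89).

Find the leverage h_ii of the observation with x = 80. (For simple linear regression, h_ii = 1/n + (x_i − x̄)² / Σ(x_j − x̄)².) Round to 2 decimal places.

h = 0.69

x̄ = (30 + 35 + 40 + 65 + 80)/5 = 50
Σ(x − x̄)² = 400 + 225 + 100 + 225 + 900 = 1850
h = 1/5 + (30)²/1850 = 0.2 + 0.486486 = 0.69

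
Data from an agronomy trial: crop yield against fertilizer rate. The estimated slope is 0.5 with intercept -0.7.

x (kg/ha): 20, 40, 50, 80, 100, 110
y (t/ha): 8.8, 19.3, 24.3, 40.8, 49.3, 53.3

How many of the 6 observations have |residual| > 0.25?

3

x=20: ŷ = -0.7 + 0.5·20 = 9.3; r = 8.8 − 9.3 = -0.5
x=40: ŷ = -0.7 + 0.5·40 = 19.3; r = 19.3 − 19.3 = 0
x=50: ŷ = -0.7 + 0.5·50 = 24.3; r = 24.3 − 24.3 = 0
x=80: ŷ = -0.7 + 0.5·80 = 39.3; r = 40.8 − 39.3 = 1.5
x=100: ŷ = -0.7 + 0.5·100 = 49.3; r = 49.3 − 49.3 = 0
x=110: ŷ = -0.7 + 0.5·110 = 54.3; r = 53.3 − 54.3 = -1
|r| > 0.25: x=20 (|r|=0.5), x=80 (|r|=1.5), x=110 (|r|=1) → 3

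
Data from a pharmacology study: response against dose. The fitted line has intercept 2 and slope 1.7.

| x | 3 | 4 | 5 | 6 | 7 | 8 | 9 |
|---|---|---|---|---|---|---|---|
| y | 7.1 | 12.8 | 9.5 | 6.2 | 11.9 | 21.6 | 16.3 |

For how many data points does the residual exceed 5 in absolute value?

2

x=3: ŷ = 2 + 1.7·3 = 7.1; e = 7.1 − 7.1 = 0
x=4: ŷ = 2 + 1.7·4 = 8.8; e = 12.8 − 8.8 = 4
x=5: ŷ = 2 + 1.7·5 = 10.5; e = 9.5 − 10.5 = -1
x=6: ŷ = 2 + 1.7·6 = 12.2; e = 6.2 − 12.2 = -6
x=7: ŷ = 2 + 1.7·7 = 13.9; e = 11.9 − 13.9 = -2
x=8: ŷ = 2 + 1.7·8 = 15.6; e = 21.6 − 15.6 = 6
x=9: ŷ = 2 + 1.7·9 = 17.3; e = 16.3 − 17.3 = -1
|e| > 5: x=6 (|e|=6), x=8 (|e|=6) → 2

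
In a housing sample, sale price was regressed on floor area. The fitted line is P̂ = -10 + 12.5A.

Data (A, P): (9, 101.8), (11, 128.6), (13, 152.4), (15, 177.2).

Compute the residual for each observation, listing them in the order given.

-0.7, 1.1, -0.1, -0.3

A=9: P̂ = -10 + 12.5·9 = 102.5; r = 101.8 − 102.5 = -0.7
A=11: P̂ = -10 + 12.5·11 = 127.5; r = 128.6 − 127.5 = 1.1
A=13: P̂ = -10 + 12.5·13 = 152.5; r = 152.4 − 152.5 = -0.1
A=15: P̂ = -10 + 12.5·15 = 177.5; r = 177.2 − 177.5 = -0.3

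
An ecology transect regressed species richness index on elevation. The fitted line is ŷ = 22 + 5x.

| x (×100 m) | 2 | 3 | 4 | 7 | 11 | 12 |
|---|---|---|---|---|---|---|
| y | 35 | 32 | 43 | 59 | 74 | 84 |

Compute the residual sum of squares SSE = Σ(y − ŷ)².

x=2: ŷ = 22 + 5·2 = 32; e = 35 − 32 = 3
x=3: ŷ = 22 + 5·3 = 37; e = 32 − 37 = -5
x=4: ŷ = 22 + 5·4 = 42; e = 43 − 42 = 1
x=7: ŷ = 22 + 5·7 = 57; e = 59 − 57 = 2
x=11: ŷ = 22 + 5·11 = 77; e = 74 − 77 = -3
x=12: ŷ = 22 + 5·12 = 82; e = 84 − 82 = 2
SSE = 9 + 25 + 1 + 4 + 9 + 4 = 52

SSE = 52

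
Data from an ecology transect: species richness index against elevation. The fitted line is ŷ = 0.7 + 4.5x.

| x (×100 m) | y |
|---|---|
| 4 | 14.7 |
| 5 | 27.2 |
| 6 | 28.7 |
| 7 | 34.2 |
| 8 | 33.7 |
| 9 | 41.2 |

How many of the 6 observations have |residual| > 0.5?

5

x=4: ŷ = 0.7 + 4.5·4 = 18.7; r = 14.7 − 18.7 = -4
x=5: ŷ = 0.7 + 4.5·5 = 23.2; r = 27.2 − 23.2 = 4
x=6: ŷ = 0.7 + 4.5·6 = 27.7; r = 28.7 − 27.7 = 1
x=7: ŷ = 0.7 + 4.5·7 = 32.2; r = 34.2 − 32.2 = 2
x=8: ŷ = 0.7 + 4.5·8 = 36.7; r = 33.7 − 36.7 = -3
x=9: ŷ = 0.7 + 4.5·9 = 41.2; r = 41.2 − 41.2 = 0
|r| > 0.5: x=4 (|r|=4), x=5 (|r|=4), x=6 (|r|=1), x=7 (|r|=2), x=8 (|r|=3) → 5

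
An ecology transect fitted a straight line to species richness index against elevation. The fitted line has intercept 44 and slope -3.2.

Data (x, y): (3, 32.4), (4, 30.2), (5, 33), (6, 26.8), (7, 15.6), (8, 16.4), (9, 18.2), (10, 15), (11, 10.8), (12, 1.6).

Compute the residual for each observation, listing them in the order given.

-2, -1, 5, 2, -6, -2, 3, 3, 2, -4

x=3: ŷ = 44 − 3.2·3 = 34.4; e = 32.4 − 34.4 = -2
x=4: ŷ = 44 − 3.2·4 = 31.2; e = 30.2 − 31.2 = -1
x=5: ŷ = 44 − 3.2·5 = 28; e = 33 − 28 = 5
x=6: ŷ = 44 − 3.2·6 = 24.8; e = 26.8 − 24.8 = 2
x=7: ŷ = 44 − 3.2·7 = 21.6; e = 15.6 − 21.6 = -6
x=8: ŷ = 44 − 3.2·8 = 18.4; e = 16.4 − 18.4 = -2
x=9: ŷ = 44 − 3.2·9 = 15.2; e = 18.2 − 15.2 = 3
x=10: ŷ = 44 − 3.2·10 = 12; e = 15 − 12 = 3
x=11: ŷ = 44 − 3.2·11 = 8.8; e = 10.8 − 8.8 = 2
x=12: ŷ = 44 − 3.2·12 = 5.6; e = 1.6 − 5.6 = -4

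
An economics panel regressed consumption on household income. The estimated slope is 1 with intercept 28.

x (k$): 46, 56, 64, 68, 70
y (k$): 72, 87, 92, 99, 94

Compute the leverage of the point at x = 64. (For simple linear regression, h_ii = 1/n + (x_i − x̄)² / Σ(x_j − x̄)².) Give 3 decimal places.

x̄ = (46 + 56 + 64 + 68 + 70)/5 = 60.8
Σ(x − x̄)² = 219.04 + 23.04 + 10.24 + 51.84 + 84.64 = 388.8
h = 1/5 + (3.2)²/388.8 = 0.2 + 0.0263374 = 0.226

h = 0.226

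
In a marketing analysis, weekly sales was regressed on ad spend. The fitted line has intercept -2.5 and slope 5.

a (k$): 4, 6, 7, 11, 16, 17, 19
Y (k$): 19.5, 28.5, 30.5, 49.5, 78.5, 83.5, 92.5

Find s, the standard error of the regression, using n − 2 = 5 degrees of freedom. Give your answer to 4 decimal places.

s = 2.0000

a=4: Ŷ = -2.5 + 5·4 = 17.5; e = 19.5 − 17.5 = 2
a=6: Ŷ = -2.5 + 5·6 = 27.5; e = 28.5 − 27.5 = 1
a=7: Ŷ = -2.5 + 5·7 = 32.5; e = 30.5 − 32.5 = -2
a=11: Ŷ = -2.5 + 5·11 = 52.5; e = 49.5 − 52.5 = -3
a=16: Ŷ = -2.5 + 5·16 = 77.5; e = 78.5 − 77.5 = 1
a=17: Ŷ = -2.5 + 5·17 = 82.5; e = 83.5 − 82.5 = 1
a=19: Ŷ = -2.5 + 5·19 = 92.5; e = 92.5 − 92.5 = 0
SSE = 4 + 1 + 4 + 9 + 1 + 1 + 0 = 20
s = √(20/5) = √4 ≈ 2.0000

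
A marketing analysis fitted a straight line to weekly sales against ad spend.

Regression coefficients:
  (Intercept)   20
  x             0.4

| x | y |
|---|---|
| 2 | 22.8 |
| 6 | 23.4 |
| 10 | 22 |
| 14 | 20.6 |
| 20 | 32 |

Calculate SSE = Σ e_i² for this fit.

x=2: ŷ = 20 + 0.4·2 = 20.8; e = 22.8 − 20.8 = 2
x=6: ŷ = 20 + 0.4·6 = 22.4; e = 23.4 − 22.4 = 1
x=10: ŷ = 20 + 0.4·10 = 24; e = 22 − 24 = -2
x=14: ŷ = 20 + 0.4·14 = 25.6; e = 20.6 − 25.6 = -5
x=20: ŷ = 20 + 0.4·20 = 28; e = 32 − 28 = 4
SSE = 4 + 1 + 4 + 25 + 16 = 50

SSE = 50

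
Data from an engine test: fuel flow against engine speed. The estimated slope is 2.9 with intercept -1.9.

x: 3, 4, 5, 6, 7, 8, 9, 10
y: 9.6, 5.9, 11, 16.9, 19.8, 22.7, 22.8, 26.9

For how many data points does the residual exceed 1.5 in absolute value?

3

x=3: ŷ = -1.9 + 2.9·3 = 6.8; r = 9.6 − 6.8 = 2.8
x=4: ŷ = -1.9 + 2.9·4 = 9.7; r = 5.9 − 9.7 = -3.8
x=5: ŷ = -1.9 + 2.9·5 = 12.6; r = 11 − 12.6 = -1.6
x=6: ŷ = -1.9 + 2.9·6 = 15.5; r = 16.9 − 15.5 = 1.4
x=7: ŷ = -1.9 + 2.9·7 = 18.4; r = 19.8 − 18.4 = 1.4
x=8: ŷ = -1.9 + 2.9·8 = 21.3; r = 22.7 − 21.3 = 1.4
x=9: ŷ = -1.9 + 2.9·9 = 24.2; r = 22.8 − 24.2 = -1.4
x=10: ŷ = -1.9 + 2.9·10 = 27.1; r = 26.9 − 27.1 = -0.2
|r| > 1.5: x=3 (|r|=2.8), x=4 (|r|=3.8), x=5 (|r|=1.6) → 3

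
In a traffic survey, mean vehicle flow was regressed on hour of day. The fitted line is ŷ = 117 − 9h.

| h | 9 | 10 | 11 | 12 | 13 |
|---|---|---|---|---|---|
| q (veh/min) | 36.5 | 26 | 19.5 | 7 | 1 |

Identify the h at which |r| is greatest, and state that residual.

h=9: ŷ = 117 − 9·9 = 36; r = 36.5 − 36 = 0.5
h=10: ŷ = 117 − 9·10 = 27; r = 26 − 27 = -1
h=11: ŷ = 117 − 9·11 = 18; r = 19.5 − 18 = 1.5
h=12: ŷ = 117 − 9·12 = 9; r = 7 − 9 = -2
h=13: ŷ = 117 − 9·13 = 0; r = 1 − 0 = 1
Largest |r| is 2 at h = 12, residual -2.

h = 12, r = -2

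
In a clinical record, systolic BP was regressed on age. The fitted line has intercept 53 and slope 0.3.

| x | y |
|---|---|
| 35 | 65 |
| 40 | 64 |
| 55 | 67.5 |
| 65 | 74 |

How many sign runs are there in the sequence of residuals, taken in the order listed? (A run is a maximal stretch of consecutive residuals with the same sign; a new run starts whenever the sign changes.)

x=35: ŷ = 53 + 0.3·35 = 63.5; r = 65 − 63.5 = 1.5
x=40: ŷ = 53 + 0.3·40 = 65; r = 64 − 65 = -1
x=55: ŷ = 53 + 0.3·55 = 69.5; r = 67.5 − 69.5 = -2
x=65: ŷ = 53 + 0.3·65 = 72.5; r = 74 − 72.5 = 1.5
Signs: + − − +
Runs: +×1, −×2, +×1 → 3

3 runs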